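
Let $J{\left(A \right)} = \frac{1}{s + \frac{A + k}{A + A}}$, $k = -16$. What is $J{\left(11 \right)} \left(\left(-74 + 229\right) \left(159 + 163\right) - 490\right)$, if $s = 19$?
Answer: $\frac{155320}{59} \approx 2632.5$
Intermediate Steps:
$J{\left(A \right)} = \frac{1}{19 + \frac{-16 + A}{2 A}}$ ($J{\left(A \right)} = \frac{1}{19 + \frac{A - 16}{A + A}} = \frac{1}{19 + \frac{-16 + A}{2 A}}$)
$J{\left(11 \right)} \left(\left(-74 + 229\right) \left(159 + 163\right) - 490\right) = 2 \cdot 11 \frac{1}{-16 + 39 \cdot 11} \left(\left(-74 + 229\right) \left(159 + 163\right) - 490\right) = 2 \cdot 11 \frac{1}{-16 + 429} \left(155 \cdot 322 - 490\right) = 2 \cdot 11 \cdot \frac{1}{413} \left(49910 - 490\right) = 2 \cdot 11 \cdot \frac{1}{413} \cdot 49420 = \frac{22}{413} \cdot 49420 = \frac{155320}{59}$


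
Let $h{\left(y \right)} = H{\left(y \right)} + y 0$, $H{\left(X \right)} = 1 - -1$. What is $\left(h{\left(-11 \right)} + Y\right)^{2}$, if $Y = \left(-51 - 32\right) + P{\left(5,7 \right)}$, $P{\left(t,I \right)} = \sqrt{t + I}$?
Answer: $6573 - 324 \sqrt{3} \approx 6011.8$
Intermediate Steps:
$H{\left(X \right)} = 2$ ($H{\left(X \right)} = 1 + 1 = 2$)
$P{\left(t,I \right)} = \sqrt{I + t}$
$h{\left(y \right)} = 2$ ($h{\left(y \right)} = 2 + y 0 = 2 + 0 = 2$)
$Y = -83 + 2 \sqrt{3}$ ($Y = \left(-51 - 32\right) + \sqrt{7 + 5} = -83 + \sqrt{12} = -83 + 2 \sqrt{3} \approx -79.536$)
$\left(h{\left(-11 \right)} + Y\right)^{2} = \left(2 - \left(83 - 2 \sqrt{3}\right)\right)^{2} = \left(-81 + 2 \sqrt{3}\right)^{2}$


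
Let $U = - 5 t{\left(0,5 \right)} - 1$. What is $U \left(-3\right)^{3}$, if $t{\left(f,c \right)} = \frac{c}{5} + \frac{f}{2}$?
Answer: $162$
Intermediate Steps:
$t{\left(f,c \right)} = \frac{f}{2} + \frac{c}{5}$ ($t{\left(f,c \right)} = c \frac{1}{5} + f \frac{1}{2} = \frac{c}{5} + \frac{f}{2} = \frac{f}{2} + \frac{c}{5}$)
$U = -6$ ($U = - 5 \left(\frac{1}{2} \cdot 0 + \frac{1}{5} \cdot 5\right) - 1 = - 5 \left(0 + 1\right) - 1 = \left(-5\right) 1 - 1 = -5 - 1 = -6$)
$U \left(-3\right)^{3} = - 6 \left(-3\right)^{3} = \left(-6\right) \left(-27\right) = 162$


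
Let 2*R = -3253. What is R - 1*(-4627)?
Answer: 6001/2 ≈ 3000.5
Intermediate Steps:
R = -3253/2 (R = (½)*(-3253) = -3253/2 ≈ -1626.5)
R - 1*(-4627) = -3253/2 - 1*(-4627) = -3253/2 + 4627 = 6001/2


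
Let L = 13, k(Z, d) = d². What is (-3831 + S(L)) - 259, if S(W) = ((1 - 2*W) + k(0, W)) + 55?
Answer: -3891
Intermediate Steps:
S(W) = 56 + W² - 2*W (S(W) = ((1 - 2*W) + W²) + 55 = (1 + W² - 2*W) + 55 = 56 + W² - 2*W)
(-3831 + S(L)) - 259 = (-3831 + (56 + 13² - 2*13)) - 259 = (-3831 + (56 + 169 - 26)) - 259 = (-3831 + 199) - 259 = -3632 - 259 = -3891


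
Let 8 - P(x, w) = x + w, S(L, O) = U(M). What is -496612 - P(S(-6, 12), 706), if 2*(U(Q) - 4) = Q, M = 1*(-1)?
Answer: -991821/2 ≈ -4.9591e+5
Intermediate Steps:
M = -1
U(Q) = 4 + Q/2
S(L, O) = 7/2 (S(L, O) = 4 + (1/2)*(-1) = 4 - 1/2 = 7/2)
P(x, w) = 8 - w - x (P(x, w) = 8 - (x + w) = 8 - (w + x) = 8 + (-w - x) = 8 - w - x)
-496612 - P(S(-6, 12), 706) = -496612 - (8 - 1*706 - 1*7/2) = -496612 - (8 - 706 - 7/2) = -496612 - 1*(-1403/2) = -496612 + 1403/2 = -991821/2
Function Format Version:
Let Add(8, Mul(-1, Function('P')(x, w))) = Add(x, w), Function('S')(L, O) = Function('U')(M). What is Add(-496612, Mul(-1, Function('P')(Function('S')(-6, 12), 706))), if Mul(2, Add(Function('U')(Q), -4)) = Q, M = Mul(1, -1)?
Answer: Rational(-991821, 2) ≈ -4.9591e+5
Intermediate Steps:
M = -1
Function('U')(Q) = Add(4, Mul(Rational(1, 2), Q))
Function('S')(L, O) = Rational(7, 2) (Function('S')(L, O) = Add(4, Mul(Rational(1, 2), -1)) = Add(4, Rational(-1, 2)) = Rational(7, 2))
Function('P')(x, w) = Add(8, Mul(-1, w), Mul(-1, x)) (Function('P')(x, w) = Add(8, Mul(-1, Add(x, w))) = Add(8, Mul(-1, Add(w, x))) = Add(8, Add(Mul(-1, w), Mul(-1, x))) = Add(8, Mul(-1, w), Mul(-1, x)))
Add(-496612, Mul(-1, Function('P')(Function('S')(-6, 12), 706))) = Add(-496612, Mul(-1, Add(8, Mul(-1, 706), Mul(-1, Rational(7, 2))))) = Add(-496612, Mul(-1, Add(8, -706, Rational(-7, 2)))) = Add(-496612, Mul(-1, Rational(-1403, 2))) = Add(-496612, Rational(1403, 2)) = Rational(-991821, 2)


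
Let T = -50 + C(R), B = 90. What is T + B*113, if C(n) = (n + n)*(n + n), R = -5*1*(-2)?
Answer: 10520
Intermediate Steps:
R = 10 (R = -5*(-2) = 10)
C(n) = 4*n² (C(n) = (2*n)*(2*n) = 4*n²)
T = 350 (T = -50 + 4*10² = -50 + 4*100 = -50 + 400 = 350)
T + B*113 = 350 + 90*113 = 350 + 10170 = 10520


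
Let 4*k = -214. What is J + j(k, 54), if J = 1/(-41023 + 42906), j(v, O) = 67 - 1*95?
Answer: -52723/1883 ≈ -27.999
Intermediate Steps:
k = -107/2 (k = (1/4)*(-214) = -107/2 ≈ -53.500)
j(v, O) = -28 (j(v, O) = 67 - 95 = -28)
J = 1/1883 ≈ 0.00053107
J + j(k, 54) = 1/1883 - 28 = -52723/1883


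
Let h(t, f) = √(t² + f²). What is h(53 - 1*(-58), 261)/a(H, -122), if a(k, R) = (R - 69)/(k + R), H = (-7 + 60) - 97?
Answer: 498*√8938/191 ≈ 246.50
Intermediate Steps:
H = -44 (H = 53 - 97 = -44)
h(t, f) = √(f² + t²)
a(k, R) = (-69 + R)/(R + k)
h(53 - 1*(-58), 261)/a(H, -122) = √(261² + (53 - 1*(-58))²)/(((-69 - 122)/(-122 - 44))) = √(68121 + (53 + 58)²)/((-191/(-166))) = √(68121 + 111²)/((-1/166*(-191))) = √(68121 + 12321)/(191/166) = √80442*(166/191) = (3*√8938)*(166/191) = 498*√8938/191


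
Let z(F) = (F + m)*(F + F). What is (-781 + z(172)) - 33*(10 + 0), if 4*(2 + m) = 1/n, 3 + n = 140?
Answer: 7859639/137 ≈ 57370.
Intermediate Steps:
n = 137 (n = -3 + 140 = 137)
m = -1095/548 (m = -2 + (¼)/137 = -2 + (¼)*(1/137) = -2 + 1/548 = -1095/548 ≈ -1.9982)
z(F) = 2*F*(-1095/548 + F) (z(F) = (F - 1095/548)*(F + F) = (-1095/548 + F)*(2*F) = 2*F*(-1095/548 + F))
(-781 + z(172)) - 33*(10 + 0) = (-781 + (1/274)*172*(-1095 + 548*172)) - 33*(10 + 0) = (-781 + (1/274)*172*(-1095 + 94256)) - 33*10 = (-781 + (1/274)*172*93161) - 330 = (-781 + 8011846/137) - 330 = 7904849/137 - 330 = 7859639/137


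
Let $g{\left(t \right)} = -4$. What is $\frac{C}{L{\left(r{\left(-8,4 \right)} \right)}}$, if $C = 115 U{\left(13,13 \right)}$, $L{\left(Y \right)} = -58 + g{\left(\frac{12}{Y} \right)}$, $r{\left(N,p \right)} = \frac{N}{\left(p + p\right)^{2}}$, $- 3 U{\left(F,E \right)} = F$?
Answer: $\frac{1495}{186} \approx 8.0376$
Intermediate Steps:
$U{\left(F,E \right)} = - \frac{F}{3}$
$r{\left(N,p \right)} = \frac{N}{4 p^{2}}$ ($r{\left(N,p \right)} = \frac{N}{\left(2 p\right)^{2}} = \frac{N}{4 p^{2}}$)
$L{\left(Y \right)} = -62$ ($L{\left(Y \right)} = -58 - 4 = -62$)
$C = - \frac{1495}{3}$ ($C = 115 \left(\left(- \frac{1}{3}\right) 13\right) = 115 \left(- \frac{13}{3}\right) = - \frac{1495}{3} \approx -498.33$)
$\frac{C}{L{\left(r{\left(-8,4 \right)} \right)}} = - \frac{1495}{3 \left(-62\right)} = \left(- \frac{1495}{3}\right) \left(- \frac{1}{62}\right) = \frac{1495}{186}$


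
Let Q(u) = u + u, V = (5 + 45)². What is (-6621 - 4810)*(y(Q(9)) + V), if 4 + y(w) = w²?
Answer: -32235420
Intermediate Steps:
V = 2500 (V = 50² = 2500)
Q(u) = 2*u
y(w) = -4 + w²
(-6621 - 4810)*(y(Q(9)) + V) = (-6621 - 4810)*((-4 + (2*9)²) + 2500) = -11431*((-4 + 18²) + 2500) = -11431*((-4 + 324) + 2500) = -11431*(320 + 2500) = -11431*2820 = -32235420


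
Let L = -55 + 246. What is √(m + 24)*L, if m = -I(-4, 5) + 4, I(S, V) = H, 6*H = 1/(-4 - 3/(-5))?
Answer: 191*√291822/102 ≈ 1011.6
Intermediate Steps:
H = -5/102 (H = 1/(6*(-4 - 3/(-5))) = 1/(6*(-4 - 3*(-⅕))) = 1/(6*(-4 + ⅗)) = 1/(6*(-17/5)) = (⅙)*(-5/17) = -5/102 ≈ -0.049020)
I(S, V) = -5/102
L = 191
m = 413/102 (m = -1*(-5/102) + 4 = 5/102 + 4 = 413/102 ≈ 4.0490)
√(m + 24)*L = √(413/102 + 24)*191 = √(2861/102)*191 = (√291822/102)*191 = 191*√291822/102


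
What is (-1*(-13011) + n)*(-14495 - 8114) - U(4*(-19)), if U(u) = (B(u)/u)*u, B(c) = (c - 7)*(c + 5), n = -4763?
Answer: -186484925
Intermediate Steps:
B(c) = (-7 + c)*(5 + c)
U(u) = -35 + u**2 - 2*u (U(u) = ((-35 + u**2 - 2*u)/u)*u = -35 + u**2 - 2*u)
(-1*(-13011) + n)*(-14495 - 8114) - U(4*(-19)) = (-1*(-13011) - 4763)*(-14495 - 8114) - (-35 + (4*(-19))**2 - 8*(-19)) = (13011 - 4763)*(-22609) - (-35 + (-76)**2 - 2*(-76)) = 8248*(-22609) - (-35 + 5776 + 152) = -186479032 - 1*5893 = -186479032 - 5893 = -186484925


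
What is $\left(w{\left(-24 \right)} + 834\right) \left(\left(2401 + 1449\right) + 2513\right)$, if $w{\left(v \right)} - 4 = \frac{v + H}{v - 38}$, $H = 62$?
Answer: $\frac{165177117}{31} \approx 5.3283 \cdot 10^{6}$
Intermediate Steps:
$w{\left(v \right)} = 4 + \frac{62 + v}{-38 + v}$ ($w{\left(v \right)} = 4 + \frac{v + 62}{v - 38} = 4 + \frac{62 + v}{-38 + v}$)
$\left(w{\left(-24 \right)} + 834\right) \left(\left(2401 + 1449\right) + 2513\right) = \left(\frac{5 \left(-18 - 24\right)}{-38 - 24} + 834\right) \left(\left(2401 + 1449\right) + 2513\right) = \left(5 \frac{1}{-62} \left(-42\right) + 834\right) \left(3850 + 2513\right) = \left(5 \left(- \frac{1}{62}\right) \left(-42\right) + 834\right) 6363 = \left(\frac{105}{31} + 834\right) 6363 = \frac{25959}{31} \cdot 6363 = \frac{165177117}{31}$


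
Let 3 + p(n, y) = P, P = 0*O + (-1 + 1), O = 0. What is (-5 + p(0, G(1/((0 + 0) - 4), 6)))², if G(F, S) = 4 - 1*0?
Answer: 64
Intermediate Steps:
P = 0 (P = 0*0 + (-1 + 1) = 0 + 0 = 0)
G(F, S) = 4 (G(F, S) = 4 + 0 = 4)
p(n, y) = -3 (p(n, y) = -3 + 0 = -3)
(-5 + p(0, G(1/((0 + 0) - 4), 6)))² = (-5 - 3)² = (-8)² = 64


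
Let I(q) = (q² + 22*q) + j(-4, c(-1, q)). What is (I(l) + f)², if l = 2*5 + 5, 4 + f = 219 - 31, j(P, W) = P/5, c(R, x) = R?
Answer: 13623481/25 ≈ 5.4494e+5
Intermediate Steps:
j(P, W) = P/5 (j(P, W) = P*(⅕) = P/5)
f = 184 (f = -4 + (219 - 31) = -4 + 188 = 184)
l = 15 (l = 10 + 5 = 15)
I(q) = -⅘ + q² + 22*q (I(q) = (q² + 22*q) + (⅕)*(-4) = (q² + 22*q) - ⅘ = -⅘ + q² + 22*q)
(I(l) + f)² = ((-⅘ + 15² + 22*15) + 184)² = ((-⅘ + 225 + 330) + 184)² = (2771/5 + 184)² = (3691/5)² = 13623481/25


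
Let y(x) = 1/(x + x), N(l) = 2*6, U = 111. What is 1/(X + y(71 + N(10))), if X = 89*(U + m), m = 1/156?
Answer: 12948/127920757 ≈ 0.00010122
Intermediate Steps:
N(l) = 12
m = 1/156 ≈ 0.0064103
y(x) = 1/(2*x)
X = 1541213/156 (X = 89*(111 + 1/156) = 89*(17317/156) = 1541213/156 ≈ 9879.6)
1/(X + y(71 + N(10))) = 1/(1541213/156 + 1/(2*(71 + 12))) = 1/(1541213/156 + (½)/83) = 1/(1541213/156 + (½)*(1/83)) = 1/(1541213/156 + 1/166) = 1/(127920757/12948) = 12948/127920757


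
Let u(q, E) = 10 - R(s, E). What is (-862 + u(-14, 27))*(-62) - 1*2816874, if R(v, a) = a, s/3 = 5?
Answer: -2762376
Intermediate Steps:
s = 15 (s = 3*5 = 15)
u(q, E) = 10 - E
(-862 + u(-14, 27))*(-62) - 1*2816874 = (-862 + (10 - 1*27))*(-62) - 1*2816874 = (-862 + (10 - 27))*(-62) - 2816874 = (-862 - 17)*(-62) - 2816874 = -879*(-62) - 2816874 = 54498 - 2816874 = -2762376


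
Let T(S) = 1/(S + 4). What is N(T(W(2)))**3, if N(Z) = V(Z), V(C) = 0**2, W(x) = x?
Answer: 0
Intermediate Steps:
T(S) = 1/(4 + S)
V(C) = 0
N(Z) = 0
N(T(W(2)))**3 = 0**3 = 0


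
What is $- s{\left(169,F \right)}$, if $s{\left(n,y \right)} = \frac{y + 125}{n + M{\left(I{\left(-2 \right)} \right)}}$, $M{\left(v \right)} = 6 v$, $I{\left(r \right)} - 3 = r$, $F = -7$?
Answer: $- \frac{118}{175} \approx -0.67429$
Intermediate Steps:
$I{\left(r \right)} = 3 + r$
$s{\left(n,y \right)} = \frac{125 + y}{6 + n}$ ($s{\left(n,y \right)} = \frac{y + 125}{n + 6 \left(3 - 2\right)} = \frac{125 + y}{n + 6 \cdot 1} = \frac{125 + y}{n + 6} = \frac{125 + y}{6 + n}$)
$- s{\left(169,F \right)} = - \frac{125 - 7}{6 + 169} = - \frac{118}{175}$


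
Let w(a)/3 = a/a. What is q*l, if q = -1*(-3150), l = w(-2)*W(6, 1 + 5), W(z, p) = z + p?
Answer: 113400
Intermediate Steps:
W(z, p) = p + z
w(a) = 3 (w(a) = 3*(a/a) = 3*1 = 3)
l = 36 (l = 3*((1 + 5) + 6) = 3*(6 + 6) = 3*12 = 36)
q = 3150
q*l = 3150*36 = 113400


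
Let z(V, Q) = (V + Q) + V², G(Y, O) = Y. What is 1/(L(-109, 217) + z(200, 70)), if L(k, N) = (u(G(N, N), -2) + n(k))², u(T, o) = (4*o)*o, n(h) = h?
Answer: 1/48919 ≈ 2.0442e-5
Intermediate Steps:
u(T, o) = 4*o²
L(k, N) = (16 + k)² (L(k, N) = (4*(-2)² + k)² = (4*4 + k)² = (16 + k)²)
z(V, Q) = Q + V + V² (z(V, Q) = (Q + V) + V² = Q + V + V²)
1/(L(-109, 217) + z(200, 70)) = 1/((16 - 109)² + (70 + 200 + 200²)) = 1/((-93)² + (70 + 200 + 40000)) = 1/(8649 + 40270) = 1/48919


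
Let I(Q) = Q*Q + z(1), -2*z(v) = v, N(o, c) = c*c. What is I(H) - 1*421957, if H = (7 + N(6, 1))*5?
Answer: -840715/2 ≈ -4.2036e+5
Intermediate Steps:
N(o, c) = c²
H = 40 (H = (7 + 1²)*5 = (7 + 1)*5 = 8*5 = 40)
z(v) = -v/2
I(Q) = -½ + Q² (I(Q) = Q*Q - ½*1 = Q² - ½ = -½ + Q²)
I(H) - 1*421957 = (-½ + 40²) - 1*421957 = (-½ + 1600) - 421957 = 3199/2 - 421957 = -840715/2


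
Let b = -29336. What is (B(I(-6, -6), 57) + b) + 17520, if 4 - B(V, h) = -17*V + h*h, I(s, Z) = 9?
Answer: -14908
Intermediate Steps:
B(V, h) = 4 - h² + 17*V (B(V, h) = 4 - (-17*V + h*h) = 4 - (-17*V + h²) = 4 - (h² - 17*V) = 4 + (-h² + 17*V) = 4 - h² + 17*V)
(B(I(-6, -6), 57) + b) + 17520 = ((4 - 1*57² + 17*9) - 29336) + 17520 = ((4 - 1*3249 + 153) - 29336) + 17520 = ((4 - 3249 + 153) - 29336) + 17520 = (-3092 - 29336) + 17520 = -32428 + 17520 = -14908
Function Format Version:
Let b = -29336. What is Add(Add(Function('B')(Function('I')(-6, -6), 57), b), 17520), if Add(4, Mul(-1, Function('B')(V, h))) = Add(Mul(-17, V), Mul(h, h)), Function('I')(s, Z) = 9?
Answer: -14908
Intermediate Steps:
Function('B')(V, h) = Add(4, Mul(-1, Pow(h, 2)), Mul(17, V)) (Function('B')(V, h) = Add(4, Mul(-1, Add(Mul(-17, V), Mul(h, h)))) = Add(4, Mul(-1, Add(Mul(-17, V), Pow(h, 2)))) = Add(4, Mul(-1, Add(Pow(h, 2), Mul(-17, V)))) = Add(4, Add(Mul(-1, Pow(h, 2)), Mul(17, V))) = Add(4, Mul(-1, Pow(h, 2)), Mul(17, V)))
Add(Add(Function('B')(Function('I')(-6, -6), 57), b), 17520) = Add(Add(Add(4, Mul(-1, Pow(57, 2)), Mul(17, 9)), -29336), 17520) = Add(Add(Add(4, Mul(-1, 3249), 153), -29336), 17520) = Add(Add(Add(4, -3249, 153), -29336), 17520) = Add(Add(-3092, -29336), 17520) = Add(-32428, 17520) = -14908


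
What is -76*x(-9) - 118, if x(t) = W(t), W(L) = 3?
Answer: -346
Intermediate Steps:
x(t) = 3
-76*x(-9) - 118 = -76*3 - 118 = -228 - 118 = -346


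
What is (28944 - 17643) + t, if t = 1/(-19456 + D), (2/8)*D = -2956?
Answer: 353495279/31280 ≈ 11301.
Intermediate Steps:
D = -11824 (D = 4*(-2956) = -11824)
t = -1/31280 (t = 1/(-19456 - 11824) = 1/(-31280) = -1/31280 ≈ -3.1969e-5)
(28944 - 17643) + t = (28944 - 17643) - 1/31280 = 11301 - 1/31280 = 353495279/31280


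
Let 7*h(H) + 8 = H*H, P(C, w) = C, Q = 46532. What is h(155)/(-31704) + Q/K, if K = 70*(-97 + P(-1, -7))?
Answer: -374696797/54372360 ≈ -6.8913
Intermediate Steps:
K = -6860 (K = 70*(-97 - 1) = 70*(-98) = -6860)
h(H) = -8/7 + H²/7 (h(H) = -8/7 + (H*H)/7 = -8/7 + H²/7)
h(155)/(-31704) + Q/K = (-8/7 + (⅐)*155²)/(-31704) + 46532/(-6860) = (-8/7 + (⅐)*24025)*(-1/31704) + 46532*(-1/6860) = (-8/7 + 24025/7)*(-1/31704) - 11633/1715 = 3431*(-1/31704) - 11633/1715 = -3431/31704 - 11633/1715 = -374696797/54372360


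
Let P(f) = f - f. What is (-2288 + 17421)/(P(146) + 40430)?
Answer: 15133/40430 ≈ 0.37430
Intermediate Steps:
P(f) = 0
(-2288 + 17421)/(P(146) + 40430) = (-2288 + 17421)/(0 + 40430) = 15133/40430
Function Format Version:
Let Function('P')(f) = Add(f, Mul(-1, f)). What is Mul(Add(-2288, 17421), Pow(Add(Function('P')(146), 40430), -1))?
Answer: Rational(15133, 40430) ≈ 0.37430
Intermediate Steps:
Function('P')(f) = 0
Mul(Add(-2288, 17421), Pow(Add(Function('P')(146), 40430), -1)) = Mul(Add(-2288, 17421), Pow(Add(0, 40430), -1)) = Mul(15133, Pow(40430, -1)) = Mul(15133, Rational(1, 40430)) = Rational(15133, 40430)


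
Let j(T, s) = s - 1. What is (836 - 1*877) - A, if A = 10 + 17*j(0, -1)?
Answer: -17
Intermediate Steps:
j(T, s) = -1 + s
A = -24 (A = 10 + 17*(-1 - 1) = 10 + 17*(-2) = 10 - 34 = -24)
(836 - 1*877) - A = (836 - 1*877) - 1*(-24) = (836 - 877) + 24 = -41 + 24 = -17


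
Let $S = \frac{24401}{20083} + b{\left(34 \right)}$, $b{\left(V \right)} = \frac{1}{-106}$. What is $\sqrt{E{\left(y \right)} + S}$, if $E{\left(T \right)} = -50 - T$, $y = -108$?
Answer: $\frac{\sqrt{268306689788186}}{2128798} \approx 7.6945$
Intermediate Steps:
$b{\left(V \right)} = - \frac{1}{106}$
$S = \frac{2566423}{2128798}$ ($S = \frac{24401}{20083} - \frac{1}{106} = \frac{2566423}{2128798} \approx 1.2056$)
$\sqrt{E{\left(y \right)} + S} = \sqrt{\left(-50 - -108\right) + \frac{2566423}{2128798}} = \sqrt{\left(-50 + 108\right) + \frac{2566423}{2128798}} = \sqrt{58 + \frac{2566423}{2128798}} = \sqrt{\frac{126036707}{2128798}} = \frac{\sqrt{268306689788186}}{2128798}$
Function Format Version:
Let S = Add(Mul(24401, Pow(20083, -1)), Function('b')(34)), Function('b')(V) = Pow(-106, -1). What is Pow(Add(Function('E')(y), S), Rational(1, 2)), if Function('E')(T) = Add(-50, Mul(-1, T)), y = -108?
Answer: Mul(Rational(1, 2128798), Pow(268306689788186, Rational(1, 2))) ≈ 7.6945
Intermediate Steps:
Function('b')(V) = Rational(-1, 106)
S = Rational(2566423, 2128798) (S = Add(Mul(24401, Pow(20083, -1)), Rational(-1, 106)) = Add(Mul(24401, Rational(1, 20083)), Rational(-1, 106)) = Add(Rational(24401, 20083), Rational(-1, 106)) = Rational(2566423, 2128798) ≈ 1.2056)
Pow(Add(Function('E')(y), S), Rational(1, 2)) = Pow(Add(Add(-50, Mul(-1, -108)), Rational(2566423, 2128798)), Rational(1, 2)) = Pow(Add(Add(-50, 108), Rational(2566423, 2128798)), Rational(1, 2)) = Pow(Add(58, Rational(2566423, 2128798)), Rational(1, 2)) = Pow(Rational(126036707, 2128798), Rational(1, 2)) = Mul(Rational(1, 2128798), Pow(268306689788186, Rational(1, 2)))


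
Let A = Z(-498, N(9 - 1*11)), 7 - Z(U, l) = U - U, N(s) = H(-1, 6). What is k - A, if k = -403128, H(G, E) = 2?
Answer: -403135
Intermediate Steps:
N(s) = 2
Z(U, l) = 7 (Z(U, l) = 7 - (U - U) = 7 - 1*0 = 7 + 0 = 7)
A = 7
k - A = -403128 - 1*7 = -403128 - 7 = -403135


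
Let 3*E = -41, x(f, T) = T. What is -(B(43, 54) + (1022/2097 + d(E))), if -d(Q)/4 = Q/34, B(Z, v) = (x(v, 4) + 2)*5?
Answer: -1144162/35649 ≈ -32.095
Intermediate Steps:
E = -41/3 (E = (1/3)*(-41) = -41/3 ≈ -13.667)
B(Z, v) = 30 (B(Z, v) = (4 + 2)*5 = 6*5 = 30)
d(Q) = -2*Q/17 (d(Q) = -4*Q/34 = -2*Q/17)
-(B(43, 54) + (1022/2097 + d(E))) = -(30 + (1022/2097 - 2/17*(-41/3))) = -(30 + (1022*(1/2097) + 82/51)) = -(30 + (1022/2097 + 82/51)) = -(30 + 74692/35649) = -1*1144162/35649 = -1144162/35649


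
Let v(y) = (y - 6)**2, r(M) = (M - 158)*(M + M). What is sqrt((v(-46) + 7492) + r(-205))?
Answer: sqrt(159026) ≈ 398.78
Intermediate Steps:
r(M) = 2*M*(-158 + M) (r(M) = (-158 + M)*(2*M) = 2*M*(-158 + M))
v(y) = (-6 + y)**2
sqrt((v(-46) + 7492) + r(-205)) = sqrt(((-6 - 46)**2 + 7492) + 2*(-205)*(-158 - 205)) = sqrt(((-52)**2 + 7492) + 2*(-205)*(-363)) = sqrt((2704 + 7492) + 148830) = sqrt(10196 + 148830) = sqrt(159026)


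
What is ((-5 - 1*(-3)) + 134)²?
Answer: 17424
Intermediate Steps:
((-5 - 1*(-3)) + 134)² = ((-5 + 3) + 134)² = (-2 + 134)² = 132² = 17424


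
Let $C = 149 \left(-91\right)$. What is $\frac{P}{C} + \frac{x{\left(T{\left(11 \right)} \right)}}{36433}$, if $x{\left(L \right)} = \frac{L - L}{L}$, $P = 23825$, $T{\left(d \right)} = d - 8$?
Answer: $- \frac{23825}{13559} \approx -1.7571$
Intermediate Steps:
$T{\left(d \right)} = -8 + d$ ($T{\left(d \right)} = d - 8 = -8 + d$)
$x{\left(L \right)} = 0$ ($x{\left(L \right)} = \frac{0}{L} = 0$)
$C = -13559$
$\frac{P}{C} + \frac{x{\left(T{\left(11 \right)} \right)}}{36433} = \frac{23825}{-13559} + \frac{0}{36433} = 23825 \left(- \frac{1}{13559}\right) + 0 \cdot \frac{1}{36433} = - \frac{23825}{13559} + 0 = - \frac{23825}{13559}$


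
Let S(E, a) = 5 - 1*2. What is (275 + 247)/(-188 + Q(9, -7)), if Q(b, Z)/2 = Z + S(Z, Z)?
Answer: -261/98 ≈ -2.6633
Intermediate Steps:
S(E, a) = 3 (S(E, a) = 5 - 2 = 3)
Q(b, Z) = 6 + 2*Z (Q(b, Z) = 2*(Z + 3) = 2*(3 + Z) = 6 + 2*Z)
(275 + 247)/(-188 + Q(9, -7)) = (275 + 247)/(-188 + (6 + 2*(-7))) = 522/(-188 + (6 - 14)) = 522/(-188 - 8) = 522/(-196) = 522*(-1/196) = -261/98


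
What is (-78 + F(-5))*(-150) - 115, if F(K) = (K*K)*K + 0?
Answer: 30335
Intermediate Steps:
F(K) = K³ (F(K) = K²*K + 0 = K³ + 0 = K³)
(-78 + F(-5))*(-150) - 115 = (-78 + (-5)³)*(-150) - 115 = (-78 - 125)*(-150) - 115 = -203*(-150) - 115 = 30450 - 115 = 30335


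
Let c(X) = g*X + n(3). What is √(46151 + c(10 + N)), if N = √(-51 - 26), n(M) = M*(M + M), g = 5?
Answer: √(46219 + 5*I*√77) ≈ 214.99 + 0.102*I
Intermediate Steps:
n(M) = 2*M² (n(M) = M*(2*M) = 2*M²)
N = I*√77 (N = √(-77) = I*√77 ≈ 8.775*I)
c(X) = 18 + 5*X (c(X) = 5*X + 2*3² = 5*X + 2*9 = 5*X + 18 = 18 + 5*X)
√(46151 + c(10 + N)) = √(46151 + (18 + 5*(10 + I*√77))) = √(46151 + (18 + (50 + 5*I*√77))) = √(46151 + (68 + 5*I*√77)) = √(46219 + 5*I*√77)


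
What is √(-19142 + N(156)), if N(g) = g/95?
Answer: I*√172741730/95 ≈ 138.35*I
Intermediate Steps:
N(g) = g/95 (N(g) = g*(1/95) = g/95)
√(-19142 + N(156)) = √(-19142 + (1/95)*156) = √(-19142 + 156/95) = √(-1818334/95) = I*√172741730/95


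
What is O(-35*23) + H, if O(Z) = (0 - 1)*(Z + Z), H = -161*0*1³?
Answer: 1610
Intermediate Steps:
H = 0 (H = 0*1 = 0)
O(Z) = -2*Z
O(-35*23) + H = -(-70)*23 + 0 = -2*(-805) + 0 = 1610 + 0 = 1610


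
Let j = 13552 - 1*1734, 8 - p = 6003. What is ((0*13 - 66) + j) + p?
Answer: 5757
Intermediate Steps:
p = -5995 (p = 8 - 1*6003 = 8 - 6003 = -5995)
j = 11818 (j = 13552 - 1734 = 11818)
((0*13 - 66) + j) + p = ((0*13 - 66) + 11818) - 5995 = ((0 - 66) + 11818) - 5995 = (-66 + 11818) - 5995 = 11752 - 5995 = 5757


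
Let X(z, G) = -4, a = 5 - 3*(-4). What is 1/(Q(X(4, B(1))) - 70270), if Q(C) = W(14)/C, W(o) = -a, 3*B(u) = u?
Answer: -4/281063 ≈ -1.4232e-5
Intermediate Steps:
a = 17 (a = 5 + 12 = 17)
B(u) = u/3
W(o) = -17 (W(o) = -1*17 = -17)
Q(C) = -17/C
1/(Q(X(4, B(1))) - 70270) = 1/(-17/(-4) - 70270) = 1/(-17*(-¼) - 70270) = 1/(17/4 - 70270) = 1/(-281063/4) = -4/281063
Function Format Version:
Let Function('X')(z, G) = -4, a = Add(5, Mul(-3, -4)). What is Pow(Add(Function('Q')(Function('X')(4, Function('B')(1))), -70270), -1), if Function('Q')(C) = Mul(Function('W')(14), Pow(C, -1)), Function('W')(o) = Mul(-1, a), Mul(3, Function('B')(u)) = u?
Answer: Rational(-4, 281063) ≈ -1.4232e-5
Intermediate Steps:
a = 17 (a = Add(5, 12) = 17)
Function('B')(u) = Mul(Rational(1, 3), u)
Function('W')(o) = -17 (Function('W')(o) = Mul(-1, 17) = -17)
Function('Q')(C) = Mul(-17, Pow(C, -1))
Pow(Add(Function('Q')(Function('X')(4, Function('B')(1))), -70270), -1) = Pow(Add(Mul(-17, Pow(-4, -1)), -70270), -1) = Pow(Add(Mul(-17, Rational(-1, 4)), -70270), -1) = Pow(Add(Rational(17, 4), -70270), -1) = Pow(Rational(-281063, 4), -1) = Rational(-4, 281063)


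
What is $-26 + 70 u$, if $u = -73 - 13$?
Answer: $-6046$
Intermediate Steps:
$u = -86$
$-26 + 70 u = -26 + 70 \left(-86\right) = -26 - 6020 = -6046$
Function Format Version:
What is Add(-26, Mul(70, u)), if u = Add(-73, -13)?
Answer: -6046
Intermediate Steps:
u = -86
Add(-26, Mul(70, u)) = Add(-26, Mul(70, -86)) = Add(-26, -6020) = -6046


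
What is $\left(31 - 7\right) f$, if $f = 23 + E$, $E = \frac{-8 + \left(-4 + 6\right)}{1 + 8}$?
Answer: $536$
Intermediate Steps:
$E = - \frac{2}{3}$ ($E = \frac{-8 + 2}{9} = \left(-6\right) \frac{1}{9} = - \frac{2}{3} \approx -0.66667$)
$f = \frac{67}{3}$ ($f = 23 - \frac{2}{3} = \frac{67}{3} \approx 22.333$)
$\left(31 - 7\right) f = \left(31 - 7\right) \frac{67}{3} = 24 \cdot \frac{67}{3} = 536$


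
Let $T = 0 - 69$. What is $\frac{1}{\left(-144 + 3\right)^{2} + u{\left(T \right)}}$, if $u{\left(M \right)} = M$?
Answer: $\frac{1}{19812} \approx 5.0474 \cdot 10^{-5}$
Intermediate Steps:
$T = -69$ ($T = 0 - 69 = -69$)
$\frac{1}{\left(-144 + 3\right)^{2} + u{\left(T \right)}} = \frac{1}{\left(-144 + 3\right)^{2} - 69} = \frac{1}{\left(-141\right)^{2} - 69} = \frac{1}{19881 - 69} = \frac{1}{19812}$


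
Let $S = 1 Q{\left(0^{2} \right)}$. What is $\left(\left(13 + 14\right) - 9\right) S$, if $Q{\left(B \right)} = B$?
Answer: $0$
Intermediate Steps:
$S = 0$ ($S = 1 \cdot 0^{2} = 1 \cdot 0 = 0$)
$\left(\left(13 + 14\right) - 9\right) S = \left(\left(13 + 14\right) - 9\right) 0 = \left(27 - 9\right) 0 = 18 \cdot 0 = 0$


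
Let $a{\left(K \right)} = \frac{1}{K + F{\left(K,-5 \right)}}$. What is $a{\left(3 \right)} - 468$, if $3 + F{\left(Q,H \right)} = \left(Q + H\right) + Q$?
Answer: $-467$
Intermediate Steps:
$F{\left(Q,H \right)} = -3 + H + 2 Q$ ($F{\left(Q,H \right)} = -3 + \left(\left(Q + H\right) + Q\right) = -3 + \left(\left(H + Q\right) + Q\right) = -3 + \left(H + 2 Q\right) = -3 + H + 2 Q$)
$a{\left(K \right)} = \frac{1}{-8 + 3 K}$ ($a{\left(K \right)} = \frac{1}{K - \left(8 - 2 K\right)} = \frac{1}{K + \left(-8 + 2 K\right)} = \frac{1}{-8 + 3 K}$)
$a{\left(3 \right)} - 468 = \frac{1}{-8 + 3 \cdot 3} - 468 = \frac{1}{-8 + 9} - 468 = 1^{-1} - 468 = 1 - 468 = -467$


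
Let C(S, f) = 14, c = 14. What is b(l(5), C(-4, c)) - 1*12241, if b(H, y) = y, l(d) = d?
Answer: -12227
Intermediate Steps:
b(l(5), C(-4, c)) - 1*12241 = 14 - 1*12241 = 14 - 12241 = -12227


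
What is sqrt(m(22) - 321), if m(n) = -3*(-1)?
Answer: I*sqrt(318) ≈ 17.833*I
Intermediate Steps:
m(n) = 3
sqrt(m(22) - 321) = sqrt(3 - 321) = sqrt(-318) = I*sqrt(318)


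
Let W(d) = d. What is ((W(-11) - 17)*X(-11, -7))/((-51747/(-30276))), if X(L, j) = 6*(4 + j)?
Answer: 5086368/17249 ≈ 294.88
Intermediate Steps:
X(L, j) = 24 + 6*j
((W(-11) - 17)*X(-11, -7))/((-51747/(-30276))) = ((-11 - 17)*(24 + 6*(-7)))/((-51747/(-30276))) = (-28*(24 - 42))/((-51747*(-1/30276))) = (-28*(-18))/(17249/10092) = 504*(10092/17249) = 5086368/17249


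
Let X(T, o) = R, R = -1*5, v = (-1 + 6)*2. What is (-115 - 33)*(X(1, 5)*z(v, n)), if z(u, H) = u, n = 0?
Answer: 7400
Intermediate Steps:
v = 10 (v = 5*2 = 10)
R = -5
X(T, o) = -5
(-115 - 33)*(X(1, 5)*z(v, n)) = (-115 - 33)*(-5*10) = -148*(-50) = 7400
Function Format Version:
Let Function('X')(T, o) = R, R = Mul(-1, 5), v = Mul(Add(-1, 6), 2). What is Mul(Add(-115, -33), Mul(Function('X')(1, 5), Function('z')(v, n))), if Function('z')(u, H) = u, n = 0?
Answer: 7400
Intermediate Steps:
v = 10 (v = Mul(5, 2) = 10)
R = -5
Function('X')(T, o) = -5
Mul(Add(-115, -33), Mul(Function('X')(1, 5), Function('z')(v, n))) = Mul(Add(-115, -33), Mul(-5, 10)) = Mul(-148, -50) = 7400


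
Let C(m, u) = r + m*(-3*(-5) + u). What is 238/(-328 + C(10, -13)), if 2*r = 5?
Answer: -476/611 ≈ -0.77905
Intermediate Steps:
r = 5/2 (r = (1/2)*5 = 5/2 ≈ 2.5000)
C(m, u) = 5/2 + m*(15 + u) (C(m, u) = 5/2 + m*(-3*(-5) + u) = 5/2 + m*(15 + u))
238/(-328 + C(10, -13)) = 238/(-328 + (5/2 + 15*10 + 10*(-13))) = 238/(-328 + (5/2 + 150 - 130)) = 238/(-328 + 45/2) = 238/(-611/2) = 238*(-2/611) = -476/611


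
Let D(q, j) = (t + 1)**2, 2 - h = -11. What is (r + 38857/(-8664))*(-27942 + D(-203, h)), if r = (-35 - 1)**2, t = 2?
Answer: -104187175657/2888 ≈ -3.6076e+7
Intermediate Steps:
h = 13 (h = 2 - 1*(-11) = 2 + 11 = 13)
D(q, j) = 9 (D(q, j) = (2 + 1)**2 = 3**2 = 9)
r = 1296 (r = (-36)**2 = 1296)
(r + 38857/(-8664))*(-27942 + D(-203, h)) = (1296 + 38857/(-8664))*(-27942 + 9) = (1296 + 38857*(-1/8664))*(-27933) = (1296 - 38857/8664)*(-27933) = (11189687/8664)*(-27933) = -104187175657/2888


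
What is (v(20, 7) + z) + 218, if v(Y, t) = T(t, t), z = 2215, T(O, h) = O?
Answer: 2440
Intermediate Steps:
v(Y, t) = t
(v(20, 7) + z) + 218 = (7 + 2215) + 218 = 2222 + 218 = 2440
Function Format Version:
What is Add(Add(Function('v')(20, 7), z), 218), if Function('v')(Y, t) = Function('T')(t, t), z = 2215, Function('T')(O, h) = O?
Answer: 2440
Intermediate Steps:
Function('v')(Y, t) = t
Add(Add(Function('v')(20, 7), z), 218) = Add(Add(7, 2215), 218) = Add(2222, 218) = 2440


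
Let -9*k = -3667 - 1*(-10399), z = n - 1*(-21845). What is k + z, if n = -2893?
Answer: 18204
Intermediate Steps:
z = 18952 (z = -2893 - 1*(-21845) = -2893 + 21845 = 18952)
k = -748 (k = -(-3667 - 1*(-10399))/9 = -(-3667 + 10399)/9 = -⅑*6732 = -748)
k + z = -748 + 18952 = 18204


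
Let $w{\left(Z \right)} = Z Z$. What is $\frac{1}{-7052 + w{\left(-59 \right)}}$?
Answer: $- \frac{1}{3571} \approx -0.00028003$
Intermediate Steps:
$w{\left(Z \right)} = Z^{2}$
$\frac{1}{-7052 + w{\left(-59 \right)}} = \frac{1}{-7052 + \left(-59\right)^{2}} = \frac{1}{-7052 + 3481} = \frac{1}{-3571} = - \frac{1}{3571}$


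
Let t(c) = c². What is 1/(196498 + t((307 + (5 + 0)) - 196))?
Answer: 1/209954 ≈ 4.7630e-6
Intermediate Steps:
1/(196498 + t((307 + (5 + 0)) - 196)) = 1/(196498 + ((307 + (5 + 0)) - 196)²) = 1/(196498 + ((307 + 5) - 196)²) = 1/(196498 + (312 - 196)²) = 1/(196498 + 116²) = 1/(196498 + 13456) = 1/209954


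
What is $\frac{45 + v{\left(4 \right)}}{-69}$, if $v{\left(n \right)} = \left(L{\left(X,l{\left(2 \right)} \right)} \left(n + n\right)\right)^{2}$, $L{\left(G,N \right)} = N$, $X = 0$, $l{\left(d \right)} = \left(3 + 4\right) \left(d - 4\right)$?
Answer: $- \frac{12589}{69} \approx -182.45$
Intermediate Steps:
$l{\left(d \right)} = -28 + 7 d$ ($l{\left(d \right)} = 7 \left(-4 + d\right) = -28 + 7 d$)
$v{\left(n \right)} = 784 n^{2}$ ($v{\left(n \right)} = \left(\left(-28 + 7 \cdot 2\right) \left(n + n\right)\right)^{2} = \left(\left(-28 + 14\right) 2 n\right)^{2} = \left(- 14 \cdot 2 n\right)^{2} = \left(- 28 n\right)^{2} = 784 n^{2}$)
$\frac{45 + v{\left(4 \right)}}{-69} = \frac{45 + 784 \cdot 4^{2}}{-69} = - \frac{45 + 784 \cdot 16}{69} = - \frac{45 + 12544}{69} = \left(- \frac{1}{69}\right) 12589 = - \frac{12589}{69}$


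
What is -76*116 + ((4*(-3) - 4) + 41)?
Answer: -8791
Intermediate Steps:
-76*116 + ((4*(-3) - 4) + 41) = -8816 + ((-12 - 4) + 41) = -8816 + (-16 + 41) = -8816 + 25 = -8791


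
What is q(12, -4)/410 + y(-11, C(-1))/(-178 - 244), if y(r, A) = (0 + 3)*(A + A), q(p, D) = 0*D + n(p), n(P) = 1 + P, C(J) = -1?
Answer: 3973/86510 ≈ 0.045925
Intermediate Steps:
q(p, D) = 1 + p (q(p, D) = 0*D + (1 + p) = 0 + (1 + p) = 1 + p)
y(r, A) = 6*A (y(r, A) = 3*(2*A) = 6*A)
q(12, -4)/410 + y(-11, C(-1))/(-178 - 244) = (1 + 12)/410 + (6*(-1))/(-178 - 244) = 13*(1/410) - 6/(-422) = 13/410 - 6*(-1/422) = 13/410 + 3/211 = 3973/86510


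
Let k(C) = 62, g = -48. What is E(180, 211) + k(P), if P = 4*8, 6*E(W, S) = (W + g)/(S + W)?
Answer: 24264/391 ≈ 62.056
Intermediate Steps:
E(W, S) = (-48 + W)/(6*(S + W)) (E(W, S) = ((W - 48)/(S + W))/6 = ((-48 + W)/(S + W))/6 = (-48 + W)/(6*(S + W)))
P = 32
E(180, 211) + k(P) = (-8 + (1/6)*180)/(211 + 180) + 62 = (-8 + 30)/391 + 62 = (1/391)*22 + 62 = 22/391 + 62 = 24264/391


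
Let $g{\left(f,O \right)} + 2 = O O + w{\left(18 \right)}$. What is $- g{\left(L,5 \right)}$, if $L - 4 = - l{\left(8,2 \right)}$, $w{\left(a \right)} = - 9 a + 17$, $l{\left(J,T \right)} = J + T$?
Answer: $122$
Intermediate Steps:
$w{\left(a \right)} = 17 - 9 a$
$L = -6$ ($L = 4 - \left(8 + 2\right) = 4 - 10 = -6$)
$g{\left(f,O \right)} = -147 + O^{2}$ ($g{\left(f,O \right)} = -2 + \left(O O + \left(17 - 162\right)\right) = -2 + \left(O^{2} + \left(17 - 162\right)\right) = -2 + \left(O^{2} - 145\right) = -2 + \left(-145 + O^{2}\right) = -147 + O^{2}$)
$- g{\left(L,5 \right)} = - (-147 + 5^{2}) = - (-147 + 25) = \left(-1\right) \left(-122\right) = 122$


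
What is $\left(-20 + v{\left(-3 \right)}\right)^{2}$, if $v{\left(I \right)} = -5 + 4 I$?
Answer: $1369$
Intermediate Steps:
$\left(-20 + v{\left(-3 \right)}\right)^{2} = \left(-20 + \left(-5 + 4 \left(-3\right)\right)\right)^{2} = \left(-20 - 17\right)^{2} = \left(-37\right)^{2} = 1369$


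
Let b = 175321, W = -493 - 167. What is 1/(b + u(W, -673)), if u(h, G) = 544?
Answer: 1/175865 ≈ 5.6862e-6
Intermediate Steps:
W = -660
1/(b + u(W, -673)) = 1/(175321 + 544) = 1/175865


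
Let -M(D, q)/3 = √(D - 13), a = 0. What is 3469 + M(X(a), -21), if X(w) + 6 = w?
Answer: 3469 - 3*I*√19 ≈ 3469.0 - 13.077*I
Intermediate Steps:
X(w) = -6 + w
M(D, q) = -3*√(-13 + D) (M(D, q) = -3*√(D - 13) = -3*√(-13 + D))
3469 + M(X(a), -21) = 3469 - 3*√(-13 + (-6 + 0)) = 3469 - 3*√(-13 - 6) = 3469 - 3*I*√19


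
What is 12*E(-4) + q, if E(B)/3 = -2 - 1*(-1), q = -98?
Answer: -134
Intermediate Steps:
E(B) = -3 (E(B) = 3*(-2 - 1*(-1)) = 3*(-2 + 1) = 3*(-1) = -3)
12*E(-4) + q = 12*(-3) - 98 = -36 - 98 = -134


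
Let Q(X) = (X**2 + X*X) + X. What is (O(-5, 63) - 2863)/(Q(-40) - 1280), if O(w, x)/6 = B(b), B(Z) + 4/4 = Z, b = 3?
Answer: -2851/1880 ≈ -1.5165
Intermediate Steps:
B(Z) = -1 + Z
O(w, x) = 12 (O(w, x) = 6*(-1 + 3) = 6*2 = 12)
Q(X) = X + 2*X**2 (Q(X) = (X**2 + X**2) + X = 2*X**2 + X = X + 2*X**2)
(O(-5, 63) - 2863)/(Q(-40) - 1280) = (12 - 2863)/(-40*(1 + 2*(-40)) - 1280) = -2851/(-40*(1 - 80) - 1280) = -2851/(-40*(-79) - 1280) = -2851/(3160 - 1280) = -2851/1880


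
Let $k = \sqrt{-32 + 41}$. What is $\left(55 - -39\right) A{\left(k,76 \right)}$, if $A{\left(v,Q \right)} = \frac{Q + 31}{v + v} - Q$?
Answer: $- \frac{16403}{3} \approx -5467.7$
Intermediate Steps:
$k = 3$ ($k = \sqrt{9} = 3$)
$A{\left(v,Q \right)} = - Q + \frac{31 + Q}{2 v}$ ($A{\left(v,Q \right)} = \frac{31 + Q}{2 v} - Q = - Q + \frac{31 + Q}{2 v}$)
$\left(55 - -39\right) A{\left(k,76 \right)} = \left(55 - -39\right) \frac{31 + 76 - 152 \cdot 3}{2 \cdot 3} = \left(55 + 39\right) \frac{1}{2} \cdot \frac{1}{3} \left(31 + 76 - 456\right) = 94 \cdot \frac{1}{2} \cdot \frac{1}{3} \left(-349\right) = 94 \left(- \frac{349}{6}\right) = - \frac{16403}{3}$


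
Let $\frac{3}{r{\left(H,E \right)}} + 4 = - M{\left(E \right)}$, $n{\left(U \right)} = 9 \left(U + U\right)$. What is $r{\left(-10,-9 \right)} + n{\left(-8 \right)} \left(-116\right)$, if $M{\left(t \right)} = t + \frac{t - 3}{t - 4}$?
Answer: $\frac{885351}{53} \approx 16705.0$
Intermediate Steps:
$n{\left(U \right)} = 18 U$ ($n{\left(U \right)} = 9 \cdot 2 U = 18 U$)
$M{\left(t \right)} = t + \frac{-3 + t}{-4 + t}$
$r{\left(H,E \right)} = \frac{3}{-4 - \frac{-3 + E^{2} - 3 E}{-4 + E}}$
$r{\left(-10,-9 \right)} + n{\left(-8 \right)} \left(-116\right) = \frac{3 \left(4 - -9\right)}{-19 - 9 + \left(-9\right)^{2}} + 18 \left(-8\right) \left(-116\right) = \frac{3 \left(4 + 9\right)}{-19 - 9 + 81} - -16704 = 3 \cdot \frac{1}{53} \cdot 13 + 16704 = \frac{39}{53} + 16704 = \frac{885351}{53}$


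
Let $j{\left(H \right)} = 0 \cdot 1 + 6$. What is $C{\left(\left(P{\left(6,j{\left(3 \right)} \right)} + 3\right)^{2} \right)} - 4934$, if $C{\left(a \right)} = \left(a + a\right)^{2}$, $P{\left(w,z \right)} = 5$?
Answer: $11450$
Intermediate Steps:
$j{\left(H \right)} = 6$ ($j{\left(H \right)} = 0 + 6 = 6$)
$C{\left(a \right)} = 4 a^{2}$ ($C{\left(a \right)} = \left(2 a\right)^{2} = 4 a^{2}$)
$C{\left(\left(P{\left(6,j{\left(3 \right)} \right)} + 3\right)^{2} \right)} - 4934 = 4 \left(\left(5 + 3\right)^{2}\right)^{2} - 4934 = 4 \left(8^{2}\right)^{2} - 4934 = 4 \cdot 64^{2} - 4934 = 4 \cdot 4096 - 4934 = 16384 - 4934 = 11450$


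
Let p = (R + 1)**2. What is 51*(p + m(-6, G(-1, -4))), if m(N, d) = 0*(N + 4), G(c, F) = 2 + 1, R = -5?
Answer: 816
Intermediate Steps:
G(c, F) = 3
m(N, d) = 0 (m(N, d) = 0*(4 + N) = 0)
p = 16 (p = (-5 + 1)**2 = (-4)**2 = 16)
51*(p + m(-6, G(-1, -4))) = 51*(16 + 0) = 51*16 = 816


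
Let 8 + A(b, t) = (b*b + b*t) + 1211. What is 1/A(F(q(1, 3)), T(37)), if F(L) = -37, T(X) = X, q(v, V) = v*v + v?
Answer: 1/1203 ≈ 0.00083125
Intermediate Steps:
q(v, V) = v + v**2 (q(v, V) = v**2 + v = v + v**2)
A(b, t) = 1203 + b**2 + b*t (A(b, t) = -8 + ((b*b + b*t) + 1211) = -8 + ((b**2 + b*t) + 1211) = -8 + (1211 + b**2 + b*t) = 1203 + b**2 + b*t)
1/A(F(q(1, 3)), T(37)) = 1/(1203 + (-37)**2 - 37*37) = 1/(1203 + 1369 - 1369) = 1/1203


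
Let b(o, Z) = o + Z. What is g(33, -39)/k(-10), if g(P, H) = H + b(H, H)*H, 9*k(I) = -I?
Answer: 27027/10 ≈ 2702.7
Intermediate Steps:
b(o, Z) = Z + o
k(I) = -I/9 (k(I) = (-I)/9 = -I/9)
g(P, H) = H + 2*H**2 (g(P, H) = H + (H + H)*H = H + (2*H)*H = H + 2*H**2)
g(33, -39)/k(-10) = (-39*(1 + 2*(-39)))/((-1/9*(-10))) = (-39*(1 - 78))/(10/9) = -39*(-77)*(9/10) = 3003*(9/10) = 27027/10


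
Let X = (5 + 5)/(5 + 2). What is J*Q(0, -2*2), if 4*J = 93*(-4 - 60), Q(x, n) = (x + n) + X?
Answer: 26784/7 ≈ 3826.3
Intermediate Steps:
X = 10/7 ≈ 1.4286
Q(x, n) = 10/7 + n + x (Q(x, n) = (x + n) + 10/7 = (n + x) + 10/7 = 10/7 + n + x)
J = -1488 (J = (93*(-4 - 60))/4 = (93*(-64))/4 = (¼)*(-5952) = -1488)
J*Q(0, -2*2) = -1488*(10/7 - 2*2 + 0) = -1488*(10/7 - 4 + 0) = -1488*(-18/7) = 26784/7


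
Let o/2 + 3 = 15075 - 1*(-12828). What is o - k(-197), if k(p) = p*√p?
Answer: 55800 + 197*I*√197 ≈ 55800.0 + 2765.0*I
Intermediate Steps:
o = 55800 (o = -6 + 2*(15075 - 1*(-12828)) = -6 + 2*(15075 + 12828) = -6 + 2*27903 = -6 + 55806 = 55800)
k(p) = p^(3/2)
o - k(-197) = 55800 - (-197)^(3/2) = 55800 - (-197)*I*√197 = 55800 + 197*I*√197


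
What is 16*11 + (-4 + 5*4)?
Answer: 192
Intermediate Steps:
16*11 + (-4 + 5*4) = 176 + (-4 + 20) = 176 + 16 = 192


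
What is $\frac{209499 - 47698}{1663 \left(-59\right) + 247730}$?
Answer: $\frac{161801}{149613} \approx 1.0815$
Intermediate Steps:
$\frac{209499 - 47698}{1663 \left(-59\right) + 247730} = \frac{161801}{-98117 + 247730} = \frac{161801}{149613}$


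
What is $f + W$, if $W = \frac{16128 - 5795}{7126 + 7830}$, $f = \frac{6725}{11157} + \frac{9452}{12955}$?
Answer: $\frac{4373722453439}{2161724311860} \approx 2.0233$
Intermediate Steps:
$f = \frac{192578339}{144538935}$ ($f = 6725 \cdot \frac{1}{11157} + 9452 \cdot \frac{1}{12955} = \frac{6725}{11157} + \frac{9452}{12955} = \frac{192578339}{144538935} \approx 1.3324$)
$W = \frac{10333}{14956} \approx 0.69089$
$f + W = \frac{192578339}{144538935} + \frac{10333}{14956} = \frac{4373722453439}{2161724311860}$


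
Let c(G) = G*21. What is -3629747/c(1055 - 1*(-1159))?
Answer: -3629747/46494 ≈ -78.069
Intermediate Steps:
c(G) = 21*G
-3629747/c(1055 - 1*(-1159)) = -3629747*1/(21*(1055 - 1*(-1159))) = -3629747*1/(21*(1055 + 1159)) = -3629747/(21*2214) = -3629747/46494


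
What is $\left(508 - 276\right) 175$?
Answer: $40600$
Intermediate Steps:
$\left(508 - 276\right) 175 = 232 \cdot 175 = 40600$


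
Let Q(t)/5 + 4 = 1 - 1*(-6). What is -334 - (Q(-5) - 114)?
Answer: -235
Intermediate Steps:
Q(t) = 15 (Q(t) = -20 + 5*(1 - 1*(-6)) = -20 + 5*(1 + 6) = -20 + 5*7 = -20 + 35 = 15)
-334 - (Q(-5) - 114) = -334 - (15 - 114) = -334 - 1*(-99) = -334 + 99 = -235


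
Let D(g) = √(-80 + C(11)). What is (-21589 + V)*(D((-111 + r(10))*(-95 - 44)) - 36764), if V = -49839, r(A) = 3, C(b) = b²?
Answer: 2625978992 - 71428*√41 ≈ 2.6255e+9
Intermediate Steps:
D(g) = √41 (D(g) = √(-80 + 11²) = √(-80 + 121) = √41)
(-21589 + V)*(D((-111 + r(10))*(-95 - 44)) - 36764) = (-21589 - 49839)*(√41 - 36764) = -71428*(-36764 + √41) = 2625978992 - 71428*√41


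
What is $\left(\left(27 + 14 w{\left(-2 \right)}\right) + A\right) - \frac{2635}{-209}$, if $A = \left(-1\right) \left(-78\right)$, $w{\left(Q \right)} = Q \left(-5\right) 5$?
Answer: $\frac{170880}{209} \approx 817.61$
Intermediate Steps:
$w{\left(Q \right)} = - 25 Q$ ($w{\left(Q \right)} = - 5 Q 5 = - 25 Q$)
$A = 78$
$\left(\left(27 + 14 w{\left(-2 \right)}\right) + A\right) - \frac{2635}{-209} = \left(\left(27 + 14 \left(\left(-25\right) \left(-2\right)\right)\right) + 78\right) - \frac{2635}{-209} = \left(\left(27 + 14 \cdot 50\right) + 78\right) - - \frac{2635}{209} = \left(\left(27 + 700\right) + 78\right) + \frac{2635}{209} = \left(727 + 78\right) + \frac{2635}{209} = 805 + \frac{2635}{209} = \frac{170880}{209}$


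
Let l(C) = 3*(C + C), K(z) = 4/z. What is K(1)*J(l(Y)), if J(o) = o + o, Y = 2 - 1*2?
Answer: 0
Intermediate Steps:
Y = 0 (Y = 2 - 2 = 0)
l(C) = 6*C (l(C) = 3*(2*C) = 6*C)
J(o) = 2*o
K(1)*J(l(Y)) = (4/1)*(2*(6*0)) = (4*1)*(2*0) = 4*0 = 0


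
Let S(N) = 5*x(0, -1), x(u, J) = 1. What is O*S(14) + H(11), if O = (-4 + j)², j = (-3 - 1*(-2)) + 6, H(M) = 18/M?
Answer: 73/11 ≈ 6.6364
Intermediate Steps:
S(N) = 5 (S(N) = 5*1 = 5)
j = 5 (j = (-3 + 2) + 6 = -1 + 6 = 5)
O = 1 (O = (-4 + 5)² = 1² = 1)
O*S(14) + H(11) = 1*5 + 18/11 = 5 + 18*(1/11) = 5 + 18/11 = 73/11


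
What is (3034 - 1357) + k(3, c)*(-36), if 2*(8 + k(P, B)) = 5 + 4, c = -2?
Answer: 1803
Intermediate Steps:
k(P, B) = -7/2 (k(P, B) = -8 + (5 + 4)/2 = -8 + (½)*9 = -8 + 9/2 = -7/2)
(3034 - 1357) + k(3, c)*(-36) = (3034 - 1357) - 7/2*(-36) = 1677 + 126 = 1803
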